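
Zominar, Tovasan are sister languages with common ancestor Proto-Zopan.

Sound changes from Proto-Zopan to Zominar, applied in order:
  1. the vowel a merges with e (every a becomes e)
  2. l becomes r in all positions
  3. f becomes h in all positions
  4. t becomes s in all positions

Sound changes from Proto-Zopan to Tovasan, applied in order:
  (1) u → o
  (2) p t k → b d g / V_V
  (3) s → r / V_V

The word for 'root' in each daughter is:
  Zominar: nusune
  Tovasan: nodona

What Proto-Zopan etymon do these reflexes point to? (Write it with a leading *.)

*nutuna

Position 3: Zominar has s, Tovasan has d. Taking the neighbouring segments as reconstructed: Zominar s could go back to *t or *s; Tovasan d could go back to *t or *d — the one source consistent with every daughter is *t.
Position 2: Zominar has u, Tovasan has o. Zominar preserves u here (none of its changes turn any other segment into u), so the proto-segment is *u.
Verify the candidate proto-form against each daughter:
Zominar: *nutuna > nutune > nusune  (by vowel merger, unconditioned shift)
Tovasan: *nutuna
  nutuna → notona   [vowel merger]
  notona → nodona   [intervocalic voicing]
  nodona (rule 3 does not apply)
  giving Tovasan nodona.
Only *nutuna yields all of Zominar nusune, Tovasan nodona.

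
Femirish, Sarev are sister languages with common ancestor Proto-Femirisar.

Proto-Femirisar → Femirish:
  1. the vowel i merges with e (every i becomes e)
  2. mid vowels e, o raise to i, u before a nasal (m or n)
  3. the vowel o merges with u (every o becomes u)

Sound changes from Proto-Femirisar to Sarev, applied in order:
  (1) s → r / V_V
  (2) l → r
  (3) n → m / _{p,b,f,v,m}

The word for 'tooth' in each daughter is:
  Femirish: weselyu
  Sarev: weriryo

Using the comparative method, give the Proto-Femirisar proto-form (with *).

*wesilyo

Position 3: Femirish has s, Sarev has r. Femirish preserves s here (none of its changes turn any other segment into s), so the proto-segment is *s.
Position 5: Femirish has l, Sarev has r. Femirish preserves l here (none of its changes turn any other segment into l), so the proto-segment is *l.
Position 7: Femirish has u, Sarev has o. Sarev preserves o here (none of its changes turn any other segment into o), so the proto-segment is *o.
Continuing position by position gives *wesilyo; check it forward:
Femirish: start from *wesilyo.
  rule 1 (vowel merger): wesilyo → weselyo
  rule 2: no change — weselyo
  rule 3 (vowel merger): weselyo → weselyu
  ⇒ Femirish weselyu
Sarev: *wesilyo > werilyo > weriryo  (by rhotacism, unconditioned shift)
No other proto-form is consistent with every reflex, so the reconstruction is *wesilyo.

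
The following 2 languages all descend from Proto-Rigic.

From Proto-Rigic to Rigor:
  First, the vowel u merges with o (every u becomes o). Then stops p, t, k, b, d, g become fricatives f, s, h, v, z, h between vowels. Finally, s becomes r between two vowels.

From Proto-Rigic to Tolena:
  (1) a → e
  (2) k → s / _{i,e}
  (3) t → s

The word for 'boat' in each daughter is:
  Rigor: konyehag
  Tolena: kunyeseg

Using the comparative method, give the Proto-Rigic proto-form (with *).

*kunyekag

Position 2: Rigor has o, Tolena has u. Tolena preserves u here (none of its changes turn any other segment into u), so the proto-segment is *u.
Position 7: Rigor has a, Tolena has e. Rigor preserves a here (none of its changes turn any other segment into a), so the proto-segment is *a.
Position 6: Rigor has h, Tolena has s. Taking the neighbouring segments as reconstructed: Rigor h could go back to *k or *g or *h; Tolena s could go back to *t or *k or *s — the one source consistent with every daughter is *k.
Continuing position by position gives *kunyekag; check it forward:
Rigor: start from *kunyekag.
  rule 1 (vowel merger): kunyekag → konyekag
  rule 2 (intervocalic lenition): konyekag → konyehag
  rule 3: no change — konyehag
  ⇒ Rigor konyehag
Tolena: *kunyekag > kunyekeg > kunyeseg  (by vowel merger, palatalisation)
No other proto-form is consistent with every reflex, so the reconstruction is *kunyekag.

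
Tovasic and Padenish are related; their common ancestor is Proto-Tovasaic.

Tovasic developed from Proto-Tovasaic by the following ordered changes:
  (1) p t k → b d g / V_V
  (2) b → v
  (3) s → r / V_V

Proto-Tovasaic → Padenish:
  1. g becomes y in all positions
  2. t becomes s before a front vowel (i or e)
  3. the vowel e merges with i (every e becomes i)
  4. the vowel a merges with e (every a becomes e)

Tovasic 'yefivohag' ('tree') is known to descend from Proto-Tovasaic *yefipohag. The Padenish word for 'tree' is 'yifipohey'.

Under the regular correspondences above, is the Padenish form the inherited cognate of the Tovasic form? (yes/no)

Derive the expected Padenish reflex of *yefipohag:
Padenish: *yefipohag > yefipohay > yifipohay > yifipohey  (by unconditioned shift, vowel merger, vowel merger)
Padenish 'yifipohey' matches the regular reflex exactly, so the pair is cognate.

yes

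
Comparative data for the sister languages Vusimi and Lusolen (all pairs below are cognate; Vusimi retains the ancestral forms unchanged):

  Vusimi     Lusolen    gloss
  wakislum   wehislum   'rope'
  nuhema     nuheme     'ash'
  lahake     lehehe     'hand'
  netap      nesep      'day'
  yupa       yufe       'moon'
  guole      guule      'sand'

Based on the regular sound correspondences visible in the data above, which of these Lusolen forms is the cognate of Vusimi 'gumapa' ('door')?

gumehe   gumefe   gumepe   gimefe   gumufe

netap ~ nesep — Vusimi a corresponds to Lusolen e after a consonant, before a labial obstruent.
yupa ~ yufe — Vusimi p corresponds to Lusolen f between vowels (before a back vowel).
nuhema ~ nuheme, yupa ~ yufe — Vusimi a corresponds to Lusolen e word-finally.
Applying these to Vusimi 'gumapa':
  gumapa → gumepa   (a→e after a consonant, before a labial obstruent)
  gumepa → gumefa   (p→f between vowels (before a back vowel))
  gumefa → gumefe   (a→e word-finally)
So the Lusolen cognate is 'gumefe'.

gumefe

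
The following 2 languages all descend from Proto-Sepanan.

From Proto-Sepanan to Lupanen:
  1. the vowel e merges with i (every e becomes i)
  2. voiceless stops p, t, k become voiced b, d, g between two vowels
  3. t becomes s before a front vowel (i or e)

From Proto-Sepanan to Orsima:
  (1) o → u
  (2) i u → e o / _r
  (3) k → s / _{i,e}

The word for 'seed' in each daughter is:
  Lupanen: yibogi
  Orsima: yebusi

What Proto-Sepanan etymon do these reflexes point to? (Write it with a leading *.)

*yeboki

Position 2: Lupanen has i, Orsima has e. Taking the neighbouring segments as reconstructed: Lupanen i could go back to *e or *i; Orsima e can only go back to *e — the one source consistent with every daughter is *e.
Position 4: Lupanen has o, Orsima has u. Lupanen preserves o here (none of its changes turn any other segment into o), so the proto-segment is *o.
This points to *yeboki. Verify forward in each daughter:
Lupanen: start from *yeboki.
  rule 1 (vowel merger): yeboki → yiboki
  rule 2 (intervocalic voicing): yiboki → yibogi
  rule 3: no change — yibogi
  ⇒ Lupanen yibogi
Orsima: start from *yeboki.
  rule 1 (vowel merger): yeboki → yebuki
  rule 2: no change — yebuki
  rule 3 (palatalisation): yebuki → yebusi
  ⇒ Orsima yebusi
No other proto-form is consistent with every reflex, so the reconstruction is *yeboki.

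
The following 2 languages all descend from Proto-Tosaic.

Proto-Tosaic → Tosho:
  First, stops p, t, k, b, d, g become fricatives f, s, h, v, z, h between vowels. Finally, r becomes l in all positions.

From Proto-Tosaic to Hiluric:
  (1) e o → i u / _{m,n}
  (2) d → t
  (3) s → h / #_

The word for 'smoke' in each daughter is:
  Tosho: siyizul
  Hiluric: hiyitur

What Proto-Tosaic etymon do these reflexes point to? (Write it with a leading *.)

*siyidur

Position 5: Tosho has z, Hiluric has t. Taking the neighbouring segments as reconstructed: Tosho z could go back to *d or *z; Hiluric t could go back to *t or *d — the one source consistent with every daughter is *d.
Position 1: Tosho has s, Hiluric has h. Taking the neighbouring segments as reconstructed: Tosho s can only go back to *s; Hiluric h could go back to *s or *h — the one source consistent with every daughter is *s.
Position 7: Tosho has l, Hiluric has r. Hiluric preserves r here (none of its changes turn any other segment into r), so the proto-segment is *r.
Continuing position by position gives *siyidur; check it forward:
Tosho: start from *siyidur.
  rule 1 (intervocalic lenition): siyidur → siyizur
  rule 2 (unconditioned shift): siyizur → siyizul
  ⇒ Tosho siyizul
Hiluric: *siyidur
  siyidur (rule 1 does not apply)
  siyidur → siyitur   [unconditioned shift]
  siyitur → hiyitur   [debuccalisation]
  giving Hiluric hiyitur.
Only *siyidur yields all of Tosho siyizul, Hiluric hiyitur.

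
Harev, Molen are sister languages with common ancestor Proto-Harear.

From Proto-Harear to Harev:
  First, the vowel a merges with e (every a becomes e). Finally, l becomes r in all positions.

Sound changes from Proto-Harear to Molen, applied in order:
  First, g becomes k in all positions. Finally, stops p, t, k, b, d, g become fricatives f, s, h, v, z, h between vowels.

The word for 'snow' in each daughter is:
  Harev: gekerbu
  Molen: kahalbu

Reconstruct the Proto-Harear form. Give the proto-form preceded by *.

*gakalbu

Position 4: Harev has e, Molen has a. Molen preserves a here (none of its changes turn any other segment into a), so the proto-segment is *a.
Position 3: Harev has k, Molen has h. Harev preserves k here (none of its changes turn any other segment into k), so the proto-segment is *k.
Position 5: Harev has r, Molen has l. Molen preserves l here (none of its changes turn any other segment into l), so the proto-segment is *l.
This points to *gakalbu. Verify forward in each daughter:
Harev: start from *gakalbu.
  rule 1 (vowel merger): gakalbu → gekelbu
  rule 2 (unconditioned shift): gekelbu → gekerbu
  ⇒ Harev gekerbu
Molen: *gakalbu
  gakalbu → kakalbu   [unconditioned shift]
  kakalbu → kahalbu   [intervocalic lenition]
  giving Molen kahalbu.
*gakalbu is the unique common source.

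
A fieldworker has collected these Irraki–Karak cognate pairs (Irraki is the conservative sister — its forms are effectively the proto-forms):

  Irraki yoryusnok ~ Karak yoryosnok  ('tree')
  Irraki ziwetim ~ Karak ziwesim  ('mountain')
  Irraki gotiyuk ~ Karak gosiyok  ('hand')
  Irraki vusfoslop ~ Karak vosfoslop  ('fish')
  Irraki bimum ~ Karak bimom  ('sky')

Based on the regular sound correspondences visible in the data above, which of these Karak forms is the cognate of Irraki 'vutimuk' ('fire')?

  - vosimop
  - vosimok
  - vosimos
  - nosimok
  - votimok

yoryusnok ~ yoryosnok, gotiyuk ~ gosiyok — Irraki u corresponds to Karak o after a consonant, before a consonant other than r, m, n, p, b, f, v.
ziwetim ~ ziwesim, gotiyuk ~ gosiyok — Irraki t corresponds to Karak s between vowels (before a front vowel).
Applying these to Irraki 'vutimuk':
  vutimuk → votimuk   (u→o after a consonant, before a consonant other than r, m, n, p, b, f, v)
  votimuk → vosimuk   (t→s between vowels (before a front vowel))
  vosimuk → vosimok   (u→o after a consonant, before a consonant other than r, m, n, p, b, f, v)
So the Karak cognate is 'vosimok'.

vosimok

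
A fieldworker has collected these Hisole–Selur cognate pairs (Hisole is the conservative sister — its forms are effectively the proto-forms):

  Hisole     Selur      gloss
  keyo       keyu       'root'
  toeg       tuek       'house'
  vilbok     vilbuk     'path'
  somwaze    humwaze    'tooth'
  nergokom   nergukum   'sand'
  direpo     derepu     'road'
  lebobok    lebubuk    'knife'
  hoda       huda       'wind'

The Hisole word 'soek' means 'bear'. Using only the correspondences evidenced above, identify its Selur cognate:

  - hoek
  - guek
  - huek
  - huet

somwaze ~ humwaze — Hisole s corresponds to Selur h word-initially before a back vowel.
toeg ~ tuek — Hisole o corresponds to Selur u after a consonant, before a front vowel.
Applying these to Hisole 'soek':
  soek → hoek   (s→h word-initially before a back vowel)
  hoek → huek   (o→u after a consonant, before a front vowel)
So the Selur cognate is 'huek'.

huek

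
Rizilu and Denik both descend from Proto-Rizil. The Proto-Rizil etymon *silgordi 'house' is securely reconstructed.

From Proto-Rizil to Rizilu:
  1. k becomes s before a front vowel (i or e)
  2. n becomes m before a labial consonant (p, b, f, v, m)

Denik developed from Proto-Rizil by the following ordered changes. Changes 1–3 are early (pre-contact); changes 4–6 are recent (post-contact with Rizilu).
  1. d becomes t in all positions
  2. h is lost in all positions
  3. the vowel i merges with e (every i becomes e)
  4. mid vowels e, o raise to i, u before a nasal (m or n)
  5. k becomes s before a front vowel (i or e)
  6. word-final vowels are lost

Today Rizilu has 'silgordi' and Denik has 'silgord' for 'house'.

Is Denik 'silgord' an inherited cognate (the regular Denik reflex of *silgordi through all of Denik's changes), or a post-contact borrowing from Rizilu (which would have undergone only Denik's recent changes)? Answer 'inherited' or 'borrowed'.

If inherited, *silgordi would pass through all of Denik's changes:
Denik: start from *silgordi.
  rule 1 (unconditioned shift): silgordi → silgorti
  rule 2: no change — silgorti
  rule 3 (vowel merger): silgorti → selgorte
  rule 4: no change — selgorte
  rule 5: no change — selgorte
  rule 6 (apocope): selgorte → selgort
  ⇒ Denik selgort
If borrowed from Rizilu 'silgordi' after the early changes, it would undergo only the recent ones:
  rule 4 (pre-nasal raising): no change (silgordi)
  rule 5 (palatalisation): no change (silgordi)
  rule 6 (apocope): silgordi → silgord
  ⇒ as a loan: silgord
Denik 'silgord' matches the loan outcome 'silgord', not the inherited 'selgort' — it skipped the early Denik changes, so it was borrowed from Rizilu.

borrowed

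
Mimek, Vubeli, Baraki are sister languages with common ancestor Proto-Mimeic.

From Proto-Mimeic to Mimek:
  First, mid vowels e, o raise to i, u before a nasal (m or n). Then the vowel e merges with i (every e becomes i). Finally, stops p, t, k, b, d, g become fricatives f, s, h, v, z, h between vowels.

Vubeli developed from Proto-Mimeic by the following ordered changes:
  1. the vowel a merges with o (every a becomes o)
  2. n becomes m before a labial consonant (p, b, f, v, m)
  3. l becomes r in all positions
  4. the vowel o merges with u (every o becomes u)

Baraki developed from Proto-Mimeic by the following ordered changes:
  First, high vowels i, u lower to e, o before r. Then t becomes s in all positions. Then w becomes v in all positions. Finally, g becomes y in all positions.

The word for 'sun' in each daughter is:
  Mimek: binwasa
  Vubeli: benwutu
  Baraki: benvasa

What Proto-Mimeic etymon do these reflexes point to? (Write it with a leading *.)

Position 4: Mimek has w, Vubeli has w, Baraki has v. Mimek preserves w here (none of its changes turn any other segment into w), so the proto-segment is *w.
Position 2: Mimek has i, Vubeli has e, Baraki has e. Vubeli preserves e here (none of its changes turn any other segment into e), so the proto-segment is *e.
Position 5: Mimek has a, Vubeli has u, Baraki has a. Mimek preserves a here (none of its changes turn any other segment into a), so the proto-segment is *a.
Continuing position by position gives *benwata; check it forward:
Mimek: *benwata > binwata > binwasa  (by pre-nasal raising, intervocalic lenition)
Vubeli: start from *benwata.
  rule 1 (vowel merger): benwata → benwoto
  rule 2: no change — benwoto
  rule 3: no change — benwoto
  rule 4 (vowel merger): benwoto → benwutu
  ⇒ Vubeli benwutu
Baraki: start from *benwata.
  rule 1: no change — benwata
  rule 2 (unconditioned shift): benwata → benwasa
  rule 3 (unconditioned shift): benwasa → benvasa
  rule 4: no change — benvasa
  ⇒ Baraki benvasa
*benwata is the unique common source.

*benwata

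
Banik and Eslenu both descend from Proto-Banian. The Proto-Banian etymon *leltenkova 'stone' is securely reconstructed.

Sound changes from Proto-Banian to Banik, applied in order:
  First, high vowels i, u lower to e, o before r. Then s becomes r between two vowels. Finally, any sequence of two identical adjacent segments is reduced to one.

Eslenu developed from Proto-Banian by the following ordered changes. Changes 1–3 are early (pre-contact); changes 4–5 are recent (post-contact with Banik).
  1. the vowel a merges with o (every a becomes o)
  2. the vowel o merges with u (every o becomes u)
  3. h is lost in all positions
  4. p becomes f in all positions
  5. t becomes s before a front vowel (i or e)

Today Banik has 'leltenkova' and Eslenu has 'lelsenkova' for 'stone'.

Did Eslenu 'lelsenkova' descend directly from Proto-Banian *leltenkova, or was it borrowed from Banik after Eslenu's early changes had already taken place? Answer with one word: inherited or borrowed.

If inherited, *leltenkova would pass through all of Eslenu's changes:
Eslenu: *leltenkova > leltenkovo > leltenkuvu > lelsenkuvu  (by vowel merger, vowel merger, palatalisation)
If borrowed from Banik 'leltenkova' after the early changes, it would undergo only the recent ones:
  rule 4 (unconditioned shift): no change (leltenkova)
  rule 5 (palatalisation): leltenkova → lelsenkova
  ⇒ as a loan: lelsenkova
Eslenu 'lelsenkova' matches the loan outcome 'lelsenkova', not the inherited 'lelsenkuvu' — it skipped the early Eslenu changes, so it was borrowed from Banik.

borrowed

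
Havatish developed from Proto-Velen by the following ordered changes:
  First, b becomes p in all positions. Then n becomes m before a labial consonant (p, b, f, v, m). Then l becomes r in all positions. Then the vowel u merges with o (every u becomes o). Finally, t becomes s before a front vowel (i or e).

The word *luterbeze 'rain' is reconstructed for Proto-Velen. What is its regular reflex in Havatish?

roserpeze

Havatish: start from *luterbeze.
  rule 1 (unconditioned shift): luterbeze → luterpeze
  rule 2: no change — luterpeze
  rule 3 (unconditioned shift): luterpeze → ruterpeze
  rule 4 (vowel merger): ruterpeze → roterpeze
  rule 5 (palatalisation): roterpeze → roserpeze
  ⇒ Havatish roserpeze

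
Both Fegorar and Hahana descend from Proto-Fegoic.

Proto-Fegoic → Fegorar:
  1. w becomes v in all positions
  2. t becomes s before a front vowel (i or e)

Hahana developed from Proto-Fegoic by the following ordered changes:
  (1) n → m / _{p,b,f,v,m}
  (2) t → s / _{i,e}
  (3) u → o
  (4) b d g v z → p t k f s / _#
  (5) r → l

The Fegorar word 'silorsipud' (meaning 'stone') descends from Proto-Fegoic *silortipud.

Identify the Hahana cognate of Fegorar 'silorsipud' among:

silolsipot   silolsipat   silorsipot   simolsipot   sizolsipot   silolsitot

silolsipot

Hahana: *silortipud
  silortipud (rule 1 does not apply)
  silortipud → silorsipud   [palatalisation]
  silorsipud → silorsipod   [vowel merger]
  silorsipod → silorsipot   [final devoicing]
  silorsipot → silolsipot   [unconditioned shift]
  giving Hahana silolsipot.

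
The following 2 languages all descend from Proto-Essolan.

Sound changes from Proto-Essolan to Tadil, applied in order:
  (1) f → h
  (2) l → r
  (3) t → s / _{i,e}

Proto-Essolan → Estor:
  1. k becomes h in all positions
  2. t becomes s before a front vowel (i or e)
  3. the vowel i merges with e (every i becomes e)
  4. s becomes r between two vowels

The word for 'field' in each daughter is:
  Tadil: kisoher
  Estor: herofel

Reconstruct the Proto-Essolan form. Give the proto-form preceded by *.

*kisofel

Position 2: Tadil has i, Estor has e. Tadil preserves i here (none of its changes turn any other segment into i), so the proto-segment is *i.
Position 3: Tadil has s, Estor has r. Taking the neighbouring segments as reconstructed: Tadil s can only go back to *s; Estor r could go back to *s or *r — the one source consistent with every daughter is *s.
Verify the candidate proto-form against each daughter:
Tadil: start from *kisofel.
  rule 1 (unconditioned shift): kisofel → kisohel
  rule 2 (unconditioned shift): kisohel → kisoher
  rule 3: no change — kisoher
  ⇒ Tadil kisoher
Estor: *kisofel > hisofel > hesofel > herofel  (by unconditioned shift, vowel merger, rhotacism)
Only *kisofel yields all of Tadil kisoher, Estor herofel.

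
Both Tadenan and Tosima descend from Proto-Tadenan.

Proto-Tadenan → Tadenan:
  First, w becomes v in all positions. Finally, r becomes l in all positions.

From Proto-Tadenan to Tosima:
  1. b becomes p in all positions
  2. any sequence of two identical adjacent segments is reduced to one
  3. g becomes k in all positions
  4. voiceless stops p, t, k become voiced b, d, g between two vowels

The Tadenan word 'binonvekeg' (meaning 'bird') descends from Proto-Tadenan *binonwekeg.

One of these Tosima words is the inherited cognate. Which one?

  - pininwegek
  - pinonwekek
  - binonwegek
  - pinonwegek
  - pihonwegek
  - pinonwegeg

pinonwegek

Tosima: *binonwekeg
  binonwekeg → pinonwekeg   [unconditioned shift]
  pinonwekeg (rule 2 does not apply)
  pinonwekeg → pinonwekek   [unconditioned shift]
  pinonwekek → pinonwegek   [intervocalic voicing]
  giving Tosima pinonwegek.
Only 'pinonwegek' matches the regular Tosima development of *binonwekeg.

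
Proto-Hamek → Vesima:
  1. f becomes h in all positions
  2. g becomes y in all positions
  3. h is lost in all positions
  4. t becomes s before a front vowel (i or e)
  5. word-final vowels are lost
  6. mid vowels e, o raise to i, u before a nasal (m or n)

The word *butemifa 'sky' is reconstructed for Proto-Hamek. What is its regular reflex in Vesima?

busimi

Vesima: *butemifa > butemiha > butemia > busemia > busemi > busimi  (by unconditioned shift, h-loss, palatalisation, apocope, pre-nasal raising)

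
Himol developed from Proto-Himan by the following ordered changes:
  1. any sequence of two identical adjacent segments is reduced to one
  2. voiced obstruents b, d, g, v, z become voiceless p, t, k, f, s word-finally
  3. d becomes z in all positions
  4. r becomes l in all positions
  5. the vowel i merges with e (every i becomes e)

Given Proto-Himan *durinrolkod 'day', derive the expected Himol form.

zulenlolkot

Himol: *durinrolkod
  durinrolkod (rule 1 does not apply)
  durinrolkod → durinrolkot   [final devoicing]
  durinrolkot → zurinrolkot   [unconditioned shift]
  zurinrolkot → zulinlolkot   [unconditioned shift]
  zulinlolkot → zulenlolkot   [vowel merger]
  giving Himol zulenlolkot.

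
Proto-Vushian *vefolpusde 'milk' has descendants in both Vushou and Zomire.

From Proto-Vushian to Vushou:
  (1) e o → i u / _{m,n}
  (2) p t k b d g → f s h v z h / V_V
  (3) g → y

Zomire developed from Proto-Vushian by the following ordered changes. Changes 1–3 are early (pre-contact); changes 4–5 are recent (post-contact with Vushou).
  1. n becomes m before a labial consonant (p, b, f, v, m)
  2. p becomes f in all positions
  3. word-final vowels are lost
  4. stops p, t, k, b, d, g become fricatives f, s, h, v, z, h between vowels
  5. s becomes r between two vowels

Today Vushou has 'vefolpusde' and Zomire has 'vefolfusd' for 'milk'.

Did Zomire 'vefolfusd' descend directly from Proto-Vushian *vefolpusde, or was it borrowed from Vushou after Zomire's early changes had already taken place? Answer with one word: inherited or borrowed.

If inherited, *vefolpusde would pass through all of Zomire's changes:
Zomire: *vefolpusde > vefolfusde > vefolfusd  (by unconditioned shift, apocope)
If borrowed from Vushou 'vefolpusde' after the early changes, it would undergo only the recent ones:
  rule 4 (intervocalic lenition): no change (vefolpusde)
  rule 5 (rhotacism): no change (vefolpusde)
  ⇒ as a loan: vefolpusde
Zomire 'vefolfusd' matches the inherited outcome exactly, so it is an inherited cognate, not a loan.

inherited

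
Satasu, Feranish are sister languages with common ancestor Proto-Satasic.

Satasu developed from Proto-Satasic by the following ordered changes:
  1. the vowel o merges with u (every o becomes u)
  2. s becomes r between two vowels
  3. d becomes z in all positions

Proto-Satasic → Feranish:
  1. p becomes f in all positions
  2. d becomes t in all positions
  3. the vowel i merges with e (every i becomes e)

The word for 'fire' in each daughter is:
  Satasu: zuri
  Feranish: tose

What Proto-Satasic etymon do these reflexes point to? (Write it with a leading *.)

*dosi

Position 2: Satasu has u, Feranish has o. Feranish preserves o here (none of its changes turn any other segment into o), so the proto-segment is *o.
Position 1: Satasu has z, Feranish has t. Taking the neighbouring segments as reconstructed: Satasu z could go back to *d or *z; Feranish t could go back to *t or *d — the one source consistent with every daughter is *d.
Verify the candidate proto-form against each daughter:
Satasu: *dosi > dusi > duri > zuri  (by vowel merger, rhotacism, unconditioned shift)
Feranish: *dosi > tosi > tose  (by unconditioned shift, vowel merger)
*dosi is the unique common source.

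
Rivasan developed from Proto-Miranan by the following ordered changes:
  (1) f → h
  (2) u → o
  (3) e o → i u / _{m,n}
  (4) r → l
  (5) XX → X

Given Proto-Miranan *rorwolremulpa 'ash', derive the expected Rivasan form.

Rivasan: start from *rorwolremulpa.
  rule 1: no change — rorwolremulpa
  rule 2 (vowel merger): rorwolremulpa → rorwolremolpa
  rule 3 (pre-nasal raising): rorwolremolpa → rorwolrimolpa
  rule 4 (unconditioned shift): rorwolrimolpa → lolwollimolpa
  rule 5 (degemination): lolwollimolpa → lolwolimolpa
  ⇒ Rivasan lolwolimolpa

lolwolimolpa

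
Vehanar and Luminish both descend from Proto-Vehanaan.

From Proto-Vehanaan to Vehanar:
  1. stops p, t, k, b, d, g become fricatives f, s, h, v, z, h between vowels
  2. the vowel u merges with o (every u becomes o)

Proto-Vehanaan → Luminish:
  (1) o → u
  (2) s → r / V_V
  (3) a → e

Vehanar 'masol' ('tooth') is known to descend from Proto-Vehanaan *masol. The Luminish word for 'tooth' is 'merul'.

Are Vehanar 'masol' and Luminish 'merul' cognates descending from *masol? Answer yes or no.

yes

Derive the expected Luminish reflex of *masol:
Luminish: *masol
  masol → masul   [vowel merger]
  masul → marul   [rhotacism]
  marul → merul   [vowel merger]
  giving Luminish merul.
Luminish 'merul' matches the regular reflex exactly, so the pair is cognate.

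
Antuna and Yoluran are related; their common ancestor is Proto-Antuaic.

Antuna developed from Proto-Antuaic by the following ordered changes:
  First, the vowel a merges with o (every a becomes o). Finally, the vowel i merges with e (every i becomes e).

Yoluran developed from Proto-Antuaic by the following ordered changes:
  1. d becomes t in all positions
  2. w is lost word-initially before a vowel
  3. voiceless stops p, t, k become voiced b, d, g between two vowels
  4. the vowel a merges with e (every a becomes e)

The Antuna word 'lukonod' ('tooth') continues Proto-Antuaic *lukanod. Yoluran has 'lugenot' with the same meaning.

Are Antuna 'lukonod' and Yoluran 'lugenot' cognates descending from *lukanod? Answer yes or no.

Derive the expected Yoluran reflex of *lukanod:
Yoluran: *lukanod > lukanot > luganot > lugenot  (by unconditioned shift, intervocalic voicing, vowel merger)
Yoluran 'lugenot' matches the regular reflex exactly, so the pair is cognate.

yes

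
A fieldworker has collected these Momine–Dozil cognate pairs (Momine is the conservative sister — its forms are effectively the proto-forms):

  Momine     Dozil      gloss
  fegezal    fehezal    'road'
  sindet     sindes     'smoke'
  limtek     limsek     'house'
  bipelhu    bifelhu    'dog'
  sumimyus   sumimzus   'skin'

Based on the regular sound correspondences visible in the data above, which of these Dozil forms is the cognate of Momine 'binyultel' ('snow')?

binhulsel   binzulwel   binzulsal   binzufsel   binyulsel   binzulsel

binzulsel

sumimyus ~ sumimzus — Momine y corresponds to Dozil z after a consonant, before a back vowel.
limtek ~ limsek — Momine t corresponds to Dozil s after a consonant, before a front vowel.
Applying these to Momine 'binyultel':
  binyultel → binzultel   (y→z after a consonant, before a back vowel)
  binzultel → binzulsel   (t→s after a consonant, before a front vowel)
So the Dozil cognate is 'binzulsel'.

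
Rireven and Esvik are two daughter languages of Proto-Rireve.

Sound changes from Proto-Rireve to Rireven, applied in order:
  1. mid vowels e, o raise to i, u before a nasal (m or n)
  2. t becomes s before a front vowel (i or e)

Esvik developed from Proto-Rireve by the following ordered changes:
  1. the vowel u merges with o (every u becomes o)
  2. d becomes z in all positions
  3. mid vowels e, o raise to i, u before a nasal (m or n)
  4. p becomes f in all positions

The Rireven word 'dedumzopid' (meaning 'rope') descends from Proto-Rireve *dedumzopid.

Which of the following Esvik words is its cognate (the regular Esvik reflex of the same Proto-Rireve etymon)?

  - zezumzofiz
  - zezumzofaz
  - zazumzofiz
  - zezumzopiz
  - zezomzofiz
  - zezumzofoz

Esvik: *dedumzopid
  dedumzopid → dedomzopid   [vowel merger]
  dedomzopid → zezomzopiz   [unconditioned shift]
  zezomzopiz → zezumzopiz   [pre-nasal raising]
  zezumzopiz → zezumzofiz   [unconditioned shift]
  giving Esvik zezumzofiz.

zezumzofiz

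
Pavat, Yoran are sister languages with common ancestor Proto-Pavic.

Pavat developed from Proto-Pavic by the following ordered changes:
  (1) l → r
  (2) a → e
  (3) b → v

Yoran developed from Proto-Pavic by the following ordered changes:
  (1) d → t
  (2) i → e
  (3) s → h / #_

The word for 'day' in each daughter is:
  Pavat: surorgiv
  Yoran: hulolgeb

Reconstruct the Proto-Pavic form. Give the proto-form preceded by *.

Position 5: Pavat has r, Yoran has l. Yoran preserves l here (none of its changes turn any other segment into l), so the proto-segment is *l.
Position 3: Pavat has r, Yoran has l. Yoran preserves l here (none of its changes turn any other segment into l), so the proto-segment is *l.
Continuing position by position gives *sulolgib; check it forward:
Pavat: *sulolgib
  sulolgib → surorgib   [unconditioned shift]
  surorgib (rule 2 does not apply)
  surorgib → surorgiv   [unconditioned shift]
  giving Pavat surorgiv.
Yoran: start from *sulolgib.
  rule 1: no change — sulolgib
  rule 2 (vowel merger): sulolgib → sulolgeb
  rule 3 (debuccalisation): sulolgeb → hulolgeb
  ⇒ Yoran hulolgeb
*sulolgib is the unique common source.

*sulolgib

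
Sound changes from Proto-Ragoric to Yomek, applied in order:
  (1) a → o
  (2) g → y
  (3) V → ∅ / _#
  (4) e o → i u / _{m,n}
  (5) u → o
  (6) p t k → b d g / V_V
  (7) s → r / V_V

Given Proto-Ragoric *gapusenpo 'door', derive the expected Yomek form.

Yomek: start from *gapusenpo.
  rule 1 (vowel merger): gapusenpo → gopusenpo
  rule 2 (unconditioned shift): gopusenpo → yopusenpo
  rule 3 (apocope): yopusenpo → yopusenp
  rule 4 (pre-nasal raising): yopusenp → yopusinp
  rule 5 (vowel merger): yopusinp → yoposinp
  rule 6 (intervocalic voicing): yoposinp → yobosinp
  rule 7 (rhotacism): yobosinp → yoborinp
  ⇒ Yomek yoborinp

yoborinp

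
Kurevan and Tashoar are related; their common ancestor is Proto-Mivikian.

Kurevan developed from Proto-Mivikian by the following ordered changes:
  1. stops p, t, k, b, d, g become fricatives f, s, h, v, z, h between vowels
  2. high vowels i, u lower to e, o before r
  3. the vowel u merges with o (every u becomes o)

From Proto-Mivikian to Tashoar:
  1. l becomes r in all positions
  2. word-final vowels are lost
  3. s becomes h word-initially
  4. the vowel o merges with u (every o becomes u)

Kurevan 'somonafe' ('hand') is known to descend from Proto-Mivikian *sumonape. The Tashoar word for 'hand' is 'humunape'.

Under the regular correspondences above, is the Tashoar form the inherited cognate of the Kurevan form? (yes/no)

Derive the expected Tashoar reflex of *sumonape:
Tashoar: *sumonape > sumonap > humonap > humunap  (by apocope, debuccalisation, vowel merger)
The regular Tashoar reflex would be 'humunap', but the attested form is 'humunape'. The correspondence is irregular, so they are not cognates (the Tashoar form has a different source).

no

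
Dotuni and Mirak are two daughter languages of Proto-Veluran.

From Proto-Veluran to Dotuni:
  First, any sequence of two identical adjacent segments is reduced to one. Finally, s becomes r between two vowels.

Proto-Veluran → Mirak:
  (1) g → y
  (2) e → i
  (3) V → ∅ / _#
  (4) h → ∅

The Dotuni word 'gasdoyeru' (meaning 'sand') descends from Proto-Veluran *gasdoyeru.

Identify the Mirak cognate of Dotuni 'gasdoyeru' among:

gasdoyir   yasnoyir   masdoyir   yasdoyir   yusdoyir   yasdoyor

yasdoyir

Mirak: start from *gasdoyeru.
  rule 1 (unconditioned shift): gasdoyeru → yasdoyeru
  rule 2 (vowel merger): yasdoyeru → yasdoyiru
  rule 3 (apocope): yasdoyiru → yasdoyir
  rule 4: no change — yasdoyir
  ⇒ Mirak yasdoyir
Among the options, 'yasdoyir' alone shows every Mirak change applied in order.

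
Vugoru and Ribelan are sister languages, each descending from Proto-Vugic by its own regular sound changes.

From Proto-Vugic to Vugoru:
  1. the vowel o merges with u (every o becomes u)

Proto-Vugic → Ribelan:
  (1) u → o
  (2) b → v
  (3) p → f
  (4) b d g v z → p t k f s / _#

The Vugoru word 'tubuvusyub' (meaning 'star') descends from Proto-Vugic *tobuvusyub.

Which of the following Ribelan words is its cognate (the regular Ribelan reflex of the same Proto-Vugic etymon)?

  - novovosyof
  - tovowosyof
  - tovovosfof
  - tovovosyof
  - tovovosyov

tovovosyof

Ribelan: *tobuvusyub > tobovosyob > tovovosyov > tovovosyof  (by vowel merger, unconditioned shift, final devoicing)
Only 'tovovosyof' matches the regular Ribelan development of *tobuvusyub.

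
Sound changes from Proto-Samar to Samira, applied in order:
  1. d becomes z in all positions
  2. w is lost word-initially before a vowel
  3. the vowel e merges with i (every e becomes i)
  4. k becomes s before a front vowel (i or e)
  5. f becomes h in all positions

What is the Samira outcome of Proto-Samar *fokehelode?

hosihilozi

Samira: *fokehelode > fokeheloze > fokihilozi > fosihilozi > hosihilozi  (by unconditioned shift, vowel merger, palatalisation, unconditioned shift)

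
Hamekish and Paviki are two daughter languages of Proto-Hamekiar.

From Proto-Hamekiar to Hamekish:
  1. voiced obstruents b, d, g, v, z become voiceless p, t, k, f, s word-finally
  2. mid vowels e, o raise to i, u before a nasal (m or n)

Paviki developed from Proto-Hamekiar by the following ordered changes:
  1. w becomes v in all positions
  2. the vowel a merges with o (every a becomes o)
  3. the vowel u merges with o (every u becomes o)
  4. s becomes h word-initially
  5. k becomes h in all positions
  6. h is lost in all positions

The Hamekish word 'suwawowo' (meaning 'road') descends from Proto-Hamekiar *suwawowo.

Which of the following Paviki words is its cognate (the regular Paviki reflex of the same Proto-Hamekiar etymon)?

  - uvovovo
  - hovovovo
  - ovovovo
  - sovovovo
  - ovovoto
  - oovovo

ovovovo

Paviki: *suwawowo
  suwawowo → suvavovo   [unconditioned shift]
  suvavovo → suvovovo   [vowel merger]
  suvovovo → sovovovo   [vowel merger]
  sovovovo → hovovovo   [debuccalisation]
  hovovovo (rule 5 does not apply)
  hovovovo → ovovovo   [h-loss]
  giving Paviki ovovovo.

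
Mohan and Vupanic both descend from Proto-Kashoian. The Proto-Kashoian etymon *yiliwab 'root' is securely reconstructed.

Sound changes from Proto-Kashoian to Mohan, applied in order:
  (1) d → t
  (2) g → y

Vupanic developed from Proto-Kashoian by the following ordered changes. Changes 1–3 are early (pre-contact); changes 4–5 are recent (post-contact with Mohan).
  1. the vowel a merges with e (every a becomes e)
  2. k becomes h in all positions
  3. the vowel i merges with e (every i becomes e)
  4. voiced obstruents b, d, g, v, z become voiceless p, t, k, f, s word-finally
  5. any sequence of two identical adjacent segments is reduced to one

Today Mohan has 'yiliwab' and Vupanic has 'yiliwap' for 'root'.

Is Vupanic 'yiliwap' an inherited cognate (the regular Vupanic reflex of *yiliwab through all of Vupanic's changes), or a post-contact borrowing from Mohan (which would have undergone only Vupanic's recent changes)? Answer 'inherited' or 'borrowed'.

If inherited, *yiliwab would pass through all of Vupanic's changes:
Vupanic: start from *yiliwab.
  rule 1 (vowel merger): yiliwab → yiliweb
  rule 2: no change — yiliweb
  rule 3 (vowel merger): yiliweb → yeleweb
  rule 4 (final devoicing): yeleweb → yelewep
  rule 5: no change — yelewep
  ⇒ Vupanic yelewep
If borrowed from Mohan 'yiliwab' after the early changes, it would undergo only the recent ones:
  rule 4 (final devoicing): yiliwab → yiliwap
  rule 5 (degemination): no change (yiliwap)
  ⇒ as a loan: yiliwap
Vupanic 'yiliwap' matches the loan outcome 'yiliwap', not the inherited 'yelewep' — it skipped the early Vupanic changes, so it was borrowed from Mohan.

borrowed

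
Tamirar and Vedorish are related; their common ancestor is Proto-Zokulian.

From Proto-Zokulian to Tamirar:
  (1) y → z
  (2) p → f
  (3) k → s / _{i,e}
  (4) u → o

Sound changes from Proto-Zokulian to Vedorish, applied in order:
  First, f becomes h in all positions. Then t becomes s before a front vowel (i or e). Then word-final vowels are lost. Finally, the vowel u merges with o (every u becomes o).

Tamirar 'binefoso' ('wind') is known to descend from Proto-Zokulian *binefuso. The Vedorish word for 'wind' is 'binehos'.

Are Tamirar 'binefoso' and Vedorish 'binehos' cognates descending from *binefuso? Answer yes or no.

Derive the expected Vedorish reflex of *binefuso:
Vedorish: *binefuso
  binefuso → binehuso   [unconditioned shift]
  binehuso (rule 2 does not apply)
  binehuso → binehus   [apocope]
  binehus → binehos   [vowel merger]
  giving Vedorish binehos.
Vedorish 'binehos' matches the regular reflex exactly, so the pair is cognate.

yes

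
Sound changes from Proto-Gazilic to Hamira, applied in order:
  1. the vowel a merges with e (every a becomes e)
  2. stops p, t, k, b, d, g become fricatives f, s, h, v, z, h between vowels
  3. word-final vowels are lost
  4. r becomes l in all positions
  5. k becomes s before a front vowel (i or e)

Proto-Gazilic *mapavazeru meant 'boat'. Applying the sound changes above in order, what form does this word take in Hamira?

mefevezel

Hamira: start from *mapavazeru.
  rule 1 (vowel merger): mapavazeru → mepevezeru
  rule 2 (intervocalic lenition): mepevezeru → mefevezeru
  rule 3 (apocope): mefevezeru → mefevezer
  rule 4 (unconditioned shift): mefevezer → mefevezel
  rule 5: no change — mefevezel
  ⇒ Hamira mefevezel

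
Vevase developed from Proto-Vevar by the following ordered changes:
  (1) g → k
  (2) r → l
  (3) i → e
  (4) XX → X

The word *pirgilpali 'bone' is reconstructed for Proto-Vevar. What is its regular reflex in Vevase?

Vevase: start from *pirgilpali.
  rule 1 (unconditioned shift): pirgilpali → pirkilpali
  rule 2 (unconditioned shift): pirkilpali → pilkilpali
  rule 3 (vowel merger): pilkilpali → pelkelpale
  rule 4: no change — pelkelpale
  ⇒ Vevase pelkelpale

pelkelpale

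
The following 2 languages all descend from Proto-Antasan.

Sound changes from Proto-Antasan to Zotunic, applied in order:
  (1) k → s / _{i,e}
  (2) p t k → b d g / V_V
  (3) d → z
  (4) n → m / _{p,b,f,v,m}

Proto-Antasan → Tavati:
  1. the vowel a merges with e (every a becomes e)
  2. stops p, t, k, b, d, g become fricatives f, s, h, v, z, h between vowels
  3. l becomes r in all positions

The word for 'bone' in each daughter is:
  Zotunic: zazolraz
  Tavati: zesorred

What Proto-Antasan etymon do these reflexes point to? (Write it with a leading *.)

Position 3: Zotunic has z, Tavati has s. Taking the neighbouring segments as reconstructed: Zotunic z could go back to *t or *d or *z; Tavati s could go back to *t or *s — the one source consistent with every daughter is *t.
Position 8: Zotunic has z, Tavati has d. Tavati preserves d here (none of its changes turn any other segment into d), so the proto-segment is *d.
Continuing position by position gives *zatolrad; check it forward:
Zotunic: start from *zatolrad.
  rule 1: no change — zatolrad
  rule 2 (intervocalic voicing): zatolrad → zadolrad
  rule 3 (unconditioned shift): zadolrad → zazolraz
  rule 4: no change — zazolraz
  ⇒ Zotunic zazolraz
Tavati: *zatolrad > zetolred > zesolred > zesorred  (by vowel merger, intervocalic lenition, unconditioned shift)
*zatolrad is the unique common source.

*zatolrad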